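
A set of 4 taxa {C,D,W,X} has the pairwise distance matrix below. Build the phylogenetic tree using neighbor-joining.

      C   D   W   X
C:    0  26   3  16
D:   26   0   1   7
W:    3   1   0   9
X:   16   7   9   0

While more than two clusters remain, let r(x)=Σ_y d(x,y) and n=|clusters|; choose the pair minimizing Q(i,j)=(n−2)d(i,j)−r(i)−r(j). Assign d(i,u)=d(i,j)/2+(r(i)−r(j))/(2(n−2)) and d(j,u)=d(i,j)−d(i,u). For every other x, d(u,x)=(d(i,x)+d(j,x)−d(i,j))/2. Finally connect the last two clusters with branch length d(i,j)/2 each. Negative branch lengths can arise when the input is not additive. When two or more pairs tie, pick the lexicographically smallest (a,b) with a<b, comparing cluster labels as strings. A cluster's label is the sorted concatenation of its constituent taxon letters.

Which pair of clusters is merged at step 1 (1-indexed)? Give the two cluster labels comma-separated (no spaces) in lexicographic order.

1. join C+W (d=3, Q=-52) ⇒ CW; edges |C|=19/2, |W|=-13/2
  updated: d(CW,D)=12, d(CW,X)=11
2. join CW+D (d=12, Q=-30) ⇒ CDW; edges |CW|=8, |D|=4
  updated: d(CDW,X)=3
3. join CDW+X (d=3) ⇒ CDWX; edges |CDW|=3/2, |X|=3/2
final tree: (((C:19/2,W:-13/2):8,D:4):3/2,X:3/2)
total length: 18

C,W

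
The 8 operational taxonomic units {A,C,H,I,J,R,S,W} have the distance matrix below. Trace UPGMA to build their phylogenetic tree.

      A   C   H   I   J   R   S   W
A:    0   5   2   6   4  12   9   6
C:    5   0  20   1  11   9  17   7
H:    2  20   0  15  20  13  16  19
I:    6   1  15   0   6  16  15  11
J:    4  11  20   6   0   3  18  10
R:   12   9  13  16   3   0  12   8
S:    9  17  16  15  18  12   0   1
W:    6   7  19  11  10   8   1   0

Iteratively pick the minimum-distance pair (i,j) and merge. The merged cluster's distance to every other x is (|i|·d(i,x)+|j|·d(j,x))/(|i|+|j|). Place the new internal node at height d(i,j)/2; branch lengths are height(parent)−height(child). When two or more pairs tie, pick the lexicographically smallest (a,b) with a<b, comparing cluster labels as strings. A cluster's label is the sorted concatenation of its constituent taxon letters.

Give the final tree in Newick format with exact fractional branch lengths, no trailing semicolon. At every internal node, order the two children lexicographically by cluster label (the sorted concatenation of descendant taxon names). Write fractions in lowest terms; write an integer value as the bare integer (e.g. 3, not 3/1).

step 1: merge (C,I) at d=1; branch lengths C→1/2, I→1/2; new cluster CI
  updated: d(A,CI)=11/2, d(CI,H)=35/2, d(CI,J)=17/2, d(CI,R)=25/2, d(CI,S)=16, d(CI,W)=9
step 2: merge (S,W) at d=1; branch lengths S→1/2, W→1/2; new cluster SW
  updated: d(A,SW)=15/2, d(CI,SW)=25/2, d(H,SW)=35/2, d(J,SW)=14, d(R,SW)=10
step 3: merge (A,H) at d=2; branch lengths A→1, H→1; new cluster AH
  updated: d(AH,CI)=23/2, d(AH,J)=12, d(AH,R)=25/2, d(AH,SW)=25/2
step 4: merge (J,R) at d=3; branch lengths J→3/2, R→3/2; new cluster JR
  updated: d(AH,JR)=49/4, d(CI,JR)=21/2, d(JR,SW)=12
step 5: merge (CI,JR) at d=21/2; branch lengths CI→19/4, JR→15/4; new cluster CIJR
  updated: d(AH,CIJR)=95/8, d(CIJR,SW)=49/4
step 6: merge (AH,CIJR) at d=95/8; branch lengths AH→79/16, CIJR→11/16; new cluster ACHIJR
  updated: d(ACHIJR,SW)=37/3
step 7: merge (ACHIJR,SW) at d=37/3; branch lengths ACHIJR→11/48, SW→17/3; new cluster ACHIJRSW
final tree: (((A:1,H:1):79/16,((C:1/2,I:1/2):19/4,(J:3/2,R:3/2):15/4):11/16):11/48,(S:1/2,W:1/2):17/3)
total length: 1297/48

(((A:1,H:1):79/16,((C:1/2,I:1/2):19/4,(J:3/2,R:3/2):15/4):11/16):11/48,(S:1/2,W:1/2):17/3)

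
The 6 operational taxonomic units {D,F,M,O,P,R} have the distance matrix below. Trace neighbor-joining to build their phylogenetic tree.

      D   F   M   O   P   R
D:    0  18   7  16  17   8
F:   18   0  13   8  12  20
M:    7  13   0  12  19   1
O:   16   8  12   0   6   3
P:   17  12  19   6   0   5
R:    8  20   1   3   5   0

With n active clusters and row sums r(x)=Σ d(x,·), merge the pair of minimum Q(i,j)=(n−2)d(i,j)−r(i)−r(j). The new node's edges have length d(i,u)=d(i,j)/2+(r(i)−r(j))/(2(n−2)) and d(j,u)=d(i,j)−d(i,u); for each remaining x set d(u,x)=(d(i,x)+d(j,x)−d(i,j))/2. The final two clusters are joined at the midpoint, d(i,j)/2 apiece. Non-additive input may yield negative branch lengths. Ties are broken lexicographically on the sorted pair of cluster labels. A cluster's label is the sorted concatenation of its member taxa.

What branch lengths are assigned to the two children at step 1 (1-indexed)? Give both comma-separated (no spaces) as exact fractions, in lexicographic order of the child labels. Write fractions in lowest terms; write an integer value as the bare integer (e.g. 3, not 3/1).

21/4,7/4

iteration 1: select D,M (d=7, Q=-90); attach at lengths (21/4, 7/4); label the merged cluster DM
  updated: d(DM,F)=12, d(DM,O)=21/2, d(DM,P)=29/2, d(DM,R)=1
iteration 2: select DM,R (d=1, Q=-64); attach at lengths (2, -1); label the merged cluster DMR
  updated: d(DMR,F)=31/2, d(DMR,O)=25/4, d(DMR,P)=37/4
iteration 3: select DMR,P (d=37/4, Q=-159/4); attach at lengths (89/16, 59/16); label the merged cluster DMPR
  updated: d(DMPR,F)=73/8, d(DMPR,O)=3/2
iteration 4: select DMPR,F (d=73/8, Q=-149/8); attach at lengths (21/16, 125/16); label the merged cluster DFMPR
  updated: d(DFMPR,O)=3/16
iteration 5: select DFMPR,O (d=3/16); attach at lengths (3/32, 3/32); label the merged cluster DFMOPR
final tree: (((((D:21/4,M:7/4):2,R:-1):89/16,P:59/16):21/16,F:125/16):3/32,O:3/32)
total length: 425/16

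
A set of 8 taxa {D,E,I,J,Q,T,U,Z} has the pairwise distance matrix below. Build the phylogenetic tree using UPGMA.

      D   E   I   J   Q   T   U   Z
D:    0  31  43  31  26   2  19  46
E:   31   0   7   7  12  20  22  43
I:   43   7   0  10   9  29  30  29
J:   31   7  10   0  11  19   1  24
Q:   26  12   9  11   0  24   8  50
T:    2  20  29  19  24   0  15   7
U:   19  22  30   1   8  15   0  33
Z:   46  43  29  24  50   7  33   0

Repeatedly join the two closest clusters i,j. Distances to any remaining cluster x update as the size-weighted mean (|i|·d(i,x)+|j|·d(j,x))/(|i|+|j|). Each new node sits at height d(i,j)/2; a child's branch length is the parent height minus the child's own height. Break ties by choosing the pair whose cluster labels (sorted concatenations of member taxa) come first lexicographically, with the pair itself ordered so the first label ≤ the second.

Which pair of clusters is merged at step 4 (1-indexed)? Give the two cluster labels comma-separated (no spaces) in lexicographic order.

step 1: merge (J,U) at d=1; branch lengths J→1/2, U→1/2; new cluster JU
  updated: d(D,JU)=25, d(E,JU)=29/2, d(I,JU)=20, d(JU,Q)=19/2, d(JU,T)=17, d(JU,Z)=57/2
step 2: merge (D,T) at d=2; branch lengths D→1, T→1; new cluster DT
  updated: d(DT,E)=51/2, d(DT,I)=36, d(DT,JU)=21, d(DT,Q)=25, d(DT,Z)=53/2
step 3: merge (E,I) at d=7; branch lengths E→7/2, I→7/2; new cluster EI
  updated: d(DT,EI)=123/4, d(EI,JU)=69/4, d(EI,Q)=21/2, d(EI,Z)=36
step 4: merge (JU,Q) at d=19/2; branch lengths JU→17/4, Q→19/4; new cluster JQU
  updated: d(DT,JQU)=67/3, d(EI,JQU)=15, d(JQU,Z)=107/3
step 5: merge (EI,JQU) at d=15; branch lengths EI→4, JQU→11/4; new cluster EIJQU
  updated: d(DT,EIJQU)=257/10, d(EIJQU,Z)=179/5
step 6: merge (DT,EIJQU) at d=257/10; branch lengths DT→237/20, EIJQU→107/20; new cluster DEIJQTU
  updated: d(DEIJQTU,Z)=232/7
step 7: merge (DEIJQTU,Z) at d=232/7; branch lengths DEIJQTU→521/140, Z→116/7; new cluster DEIJQTUZ
final tree: (((D:1,T:1):237/20,((E:7/2,I:7/2):4,((J:1/2,U:1/2):17/4,Q:19/4):11/4):107/20):521/140,Z:116/7)
total length: 4427/70

JU,Q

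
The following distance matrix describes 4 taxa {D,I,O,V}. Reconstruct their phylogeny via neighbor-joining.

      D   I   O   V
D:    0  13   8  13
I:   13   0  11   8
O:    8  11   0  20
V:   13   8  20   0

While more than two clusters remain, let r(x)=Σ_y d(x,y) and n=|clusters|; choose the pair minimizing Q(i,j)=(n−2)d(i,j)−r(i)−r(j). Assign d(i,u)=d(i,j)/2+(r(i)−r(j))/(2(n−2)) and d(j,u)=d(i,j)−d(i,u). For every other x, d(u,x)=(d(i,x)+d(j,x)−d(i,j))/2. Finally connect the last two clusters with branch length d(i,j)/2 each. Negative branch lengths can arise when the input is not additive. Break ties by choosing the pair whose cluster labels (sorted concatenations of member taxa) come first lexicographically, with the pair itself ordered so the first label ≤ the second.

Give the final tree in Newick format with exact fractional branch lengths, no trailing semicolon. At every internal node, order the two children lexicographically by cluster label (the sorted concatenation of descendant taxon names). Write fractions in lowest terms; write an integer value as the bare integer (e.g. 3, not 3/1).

step 1: merge (D,O) at d=8, Q=-57; branch lengths D→11/4, O→21/4; new cluster DO
  updated: d(DO,I)=8, d(DO,V)=25/2
step 2: merge (DO,I) at d=8, Q=-57/2; branch lengths DO→25/4, I→7/4; new cluster DIO
  updated: d(DIO,V)=25/4
step 3: merge (DIO,V) at d=25/4; branch lengths DIO→25/8, V→25/8; new cluster DIOV
final tree: (((D:11/4,O:21/4):25/4,I:7/4):25/8,V:25/8)
total length: 89/4

(((D:11/4,O:21/4):25/4,I:7/4):25/8,V:25/8)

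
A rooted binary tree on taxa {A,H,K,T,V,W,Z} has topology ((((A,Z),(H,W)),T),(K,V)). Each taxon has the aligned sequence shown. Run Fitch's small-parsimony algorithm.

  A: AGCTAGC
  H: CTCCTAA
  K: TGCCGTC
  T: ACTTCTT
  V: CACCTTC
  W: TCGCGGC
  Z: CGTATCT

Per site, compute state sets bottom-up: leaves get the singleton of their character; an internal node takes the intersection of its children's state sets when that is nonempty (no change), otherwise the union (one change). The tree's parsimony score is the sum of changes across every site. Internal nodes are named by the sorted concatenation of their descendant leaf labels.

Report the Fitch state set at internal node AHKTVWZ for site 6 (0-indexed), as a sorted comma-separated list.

C

[col 0] AZ: children A:{A}, Z:{C} ∪→ {A,C}; cost 1
[col 0] HW: children H:{C}, W:{T} ∪→ {C,T}; cost 1
[col 0] AHWZ: children AZ:{A,C}, HW:{C,T} ∩→ {C}; cost 0
[col 0] AHTWZ: children AHWZ:{C}, T:{A} ∪→ {A,C}; cost 1
[col 0] KV: children K:{T}, V:{C} ∪→ {C,T}; cost 1
[col 0] AHKTVWZ: children AHTWZ:{A,C}, KV:{C,T} ∩→ {C}; cost 0
[col 1] AZ: children A:{G}, Z:{G} ∩→ {G}; cost 0
[col 1] HW: children H:{T}, W:{C} ∪→ {C,T}; cost 1
[col 1] AHWZ: children AZ:{G}, HW:{C,T} ∪→ {C,G,T}; cost 1
[col 1] AHTWZ: children AHWZ:{C,G,T}, T:{C} ∩→ {C}; cost 0
[col 1] KV: children K:{G}, V:{A} ∪→ {A,G}; cost 1
[col 1] AHKTVWZ: children AHTWZ:{C}, KV:{A,G} ∪→ {A,C,G}; cost 1
[col 2] AZ: children A:{C}, Z:{T} ∪→ {C,T}; cost 1
[col 2] HW: children H:{C}, W:{G} ∪→ {C,G}; cost 1
[col 2] AHWZ: children AZ:{C,T}, HW:{C,G} ∩→ {C}; cost 0
[col 2] AHTWZ: children AHWZ:{C}, T:{T} ∪→ {C,T}; cost 1
[col 2] KV: children K:{C}, V:{C} ∩→ {C}; cost 0
[col 2] AHKTVWZ: children AHTWZ:{C,T}, KV:{C} ∩→ {C}; cost 0
[col 3] AZ: children A:{T}, Z:{A} ∪→ {A,T}; cost 1
[col 3] HW: children H:{C}, W:{C} ∩→ {C}; cost 0
[col 3] AHWZ: children AZ:{A,T}, HW:{C} ∪→ {A,C,T}; cost 1
[col 3] AHTWZ: children AHWZ:{A,C,T}, T:{T} ∩→ {T}; cost 0
[col 3] KV: children K:{C}, V:{C} ∩→ {C}; cost 0
[col 3] AHKTVWZ: children AHTWZ:{T}, KV:{C} ∪→ {C,T}; cost 1
[col 4] AZ: children A:{A}, Z:{T} ∪→ {A,T}; cost 1
[col 4] HW: children H:{T}, W:{G} ∪→ {G,T}; cost 1
[col 4] AHWZ: children AZ:{A,T}, HW:{G,T} ∩→ {T}; cost 0
[col 4] AHTWZ: children AHWZ:{T}, T:{C} ∪→ {C,T}; cost 1
[col 4] KV: children K:{G}, V:{T} ∪→ {G,T}; cost 1
[col 4] AHKTVWZ: children AHTWZ:{C,T}, KV:{G,T} ∩→ {T}; cost 0
[col 5] AZ: children A:{G}, Z:{C} ∪→ {C,G}; cost 1
[col 5] HW: children H:{A}, W:{G} ∪→ {A,G}; cost 1
[col 5] AHWZ: children AZ:{C,G}, HW:{A,G} ∩→ {G}; cost 0
[col 5] AHTWZ: children AHWZ:{G}, T:{T} ∪→ {G,T}; cost 1
[col 5] KV: children K:{T}, V:{T} ∩→ {T}; cost 0
[col 5] AHKTVWZ: children AHTWZ:{G,T}, KV:{T} ∩→ {T}; cost 0
[col 6] AZ: children A:{C}, Z:{T} ∪→ {C,T}; cost 1
[col 6] HW: children H:{A}, W:{C} ∪→ {A,C}; cost 1
[col 6] AHWZ: children AZ:{C,T}, HW:{A,C} ∩→ {C}; cost 0
[col 6] AHTWZ: children AHWZ:{C}, T:{T} ∪→ {C,T}; cost 1
[col 6] KV: children K:{C}, V:{C} ∩→ {C}; cost 0
[col 6] AHKTVWZ: children AHTWZ:{C,T}, KV:{C} ∩→ {C}; cost 0
per-site changes: [4, 4, 3, 3, 4, 3, 3]; total = 24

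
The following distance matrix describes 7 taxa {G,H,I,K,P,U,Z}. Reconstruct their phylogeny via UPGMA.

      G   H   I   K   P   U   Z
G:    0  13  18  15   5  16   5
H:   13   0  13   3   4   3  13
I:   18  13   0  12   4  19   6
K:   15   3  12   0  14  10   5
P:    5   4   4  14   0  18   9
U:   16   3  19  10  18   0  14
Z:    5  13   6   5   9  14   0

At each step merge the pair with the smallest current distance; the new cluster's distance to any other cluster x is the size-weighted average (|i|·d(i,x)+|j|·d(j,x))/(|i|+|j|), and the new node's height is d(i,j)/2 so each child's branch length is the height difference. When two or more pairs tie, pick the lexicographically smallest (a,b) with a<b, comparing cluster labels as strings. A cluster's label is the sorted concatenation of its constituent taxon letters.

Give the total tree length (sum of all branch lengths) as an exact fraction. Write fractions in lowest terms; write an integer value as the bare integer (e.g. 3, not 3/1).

1. join H+K (d=3) ⇒ HK; edges |H|=3/2, |K|=3/2
  updated: d(G,HK)=14, d(HK,I)=25/2, d(HK,P)=9, d(HK,U)=13/2, d(HK,Z)=9
2. join I+P (d=4) ⇒ IP; edges |I|=2, |P|=2
  updated: d(G,IP)=23/2, d(HK,IP)=43/4, d(IP,U)=37/2, d(IP,Z)=15/2
3. join G+Z (d=5) ⇒ GZ; edges |G|=5/2, |Z|=5/2
  updated: d(GZ,HK)=23/2, d(GZ,IP)=19/2, d(GZ,U)=15
4. join HK+U (d=13/2) ⇒ HKU; edges |HK|=7/4, |U|=13/4
  updated: d(GZ,HKU)=38/3, d(HKU,IP)=40/3
5. join GZ+IP (d=19/2) ⇒ GIPZ; edges |GZ|=9/4, |IP|=11/4
  updated: d(GIPZ,HKU)=13
6. join GIPZ+HKU (d=13) ⇒ GHIKPUZ; edges |GIPZ|=7/4, |HKU|=13/4
final tree: (((G:5/2,Z:5/2):9/4,(I:2,P:2):11/4):7/4,((H:3/2,K:3/2):7/4,U:13/4):13/4)
total length: 27

27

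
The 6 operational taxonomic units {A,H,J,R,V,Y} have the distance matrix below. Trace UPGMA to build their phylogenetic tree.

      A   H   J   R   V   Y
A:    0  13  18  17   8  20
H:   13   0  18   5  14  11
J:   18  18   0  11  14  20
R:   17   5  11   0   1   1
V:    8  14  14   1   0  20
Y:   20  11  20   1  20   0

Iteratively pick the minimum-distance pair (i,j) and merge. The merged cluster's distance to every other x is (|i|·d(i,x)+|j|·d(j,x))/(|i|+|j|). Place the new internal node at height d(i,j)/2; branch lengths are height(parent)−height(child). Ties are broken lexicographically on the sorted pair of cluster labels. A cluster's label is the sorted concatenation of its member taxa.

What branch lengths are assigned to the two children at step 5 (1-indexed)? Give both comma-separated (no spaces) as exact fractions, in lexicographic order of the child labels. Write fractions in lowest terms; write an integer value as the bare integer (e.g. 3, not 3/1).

17/20,81/10

step 1: merge (R,V) at d=1; branch lengths R→1/2, V→1/2; new cluster RV
  updated: d(A,RV)=25/2, d(H,RV)=19/2, d(J,RV)=25/2, d(RV,Y)=21/2
step 2: merge (H,RV) at d=19/2; branch lengths H→19/4, RV→17/4; new cluster HRV
  updated: d(A,HRV)=38/3, d(HRV,J)=43/3, d(HRV,Y)=32/3
step 3: merge (HRV,Y) at d=32/3; branch lengths HRV→7/12, Y→16/3; new cluster HRVY
  updated: d(A,HRVY)=29/2, d(HRVY,J)=63/4
step 4: merge (A,HRVY) at d=29/2; branch lengths A→29/4, HRVY→23/12; new cluster AHRVY
  updated: d(AHRVY,J)=81/5
step 5: merge (AHRVY,J) at d=81/5; branch lengths AHRVY→17/20, J→81/10; new cluster AHJRVY
final tree: ((A:29/4,((H:19/4,(R:1/2,V:1/2):17/4):7/12,Y:16/3):23/12):17/20,J:81/10)
total length: 1021/30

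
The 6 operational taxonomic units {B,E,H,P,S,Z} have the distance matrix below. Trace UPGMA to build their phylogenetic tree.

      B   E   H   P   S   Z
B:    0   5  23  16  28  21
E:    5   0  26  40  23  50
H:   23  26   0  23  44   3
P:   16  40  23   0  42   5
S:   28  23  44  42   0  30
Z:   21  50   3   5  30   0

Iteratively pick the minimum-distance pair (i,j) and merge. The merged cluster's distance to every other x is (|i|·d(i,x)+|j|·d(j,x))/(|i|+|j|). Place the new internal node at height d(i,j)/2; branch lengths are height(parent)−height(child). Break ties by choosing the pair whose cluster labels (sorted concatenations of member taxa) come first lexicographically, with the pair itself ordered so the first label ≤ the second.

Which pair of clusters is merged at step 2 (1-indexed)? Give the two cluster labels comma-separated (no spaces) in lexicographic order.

iteration 1: select H,Z (d=3); attach at lengths (3/2, 3/2); label the merged cluster HZ
  updated: d(B,HZ)=22, d(E,HZ)=38, d(HZ,P)=14, d(HZ,S)=37
iteration 2: select B,E (d=5); attach at lengths (5/2, 5/2); label the merged cluster BE
  updated: d(BE,HZ)=30, d(BE,P)=28, d(BE,S)=51/2
iteration 3: select HZ,P (d=14); attach at lengths (11/2, 7); label the merged cluster HPZ
  updated: d(BE,HPZ)=88/3, d(HPZ,S)=116/3
iteration 4: select BE,S (d=51/2); attach at lengths (41/4, 51/4); label the merged cluster BES
  updated: d(BES,HPZ)=292/9
iteration 5: select BES,HPZ (d=292/9); attach at lengths (125/36, 83/9); label the merged cluster BEHPSZ
final tree: (((B:5/2,E:5/2):41/4,S:51/4):125/36,((H:3/2,Z:3/2):11/2,P:7):83/9)
total length: 2023/36

B,E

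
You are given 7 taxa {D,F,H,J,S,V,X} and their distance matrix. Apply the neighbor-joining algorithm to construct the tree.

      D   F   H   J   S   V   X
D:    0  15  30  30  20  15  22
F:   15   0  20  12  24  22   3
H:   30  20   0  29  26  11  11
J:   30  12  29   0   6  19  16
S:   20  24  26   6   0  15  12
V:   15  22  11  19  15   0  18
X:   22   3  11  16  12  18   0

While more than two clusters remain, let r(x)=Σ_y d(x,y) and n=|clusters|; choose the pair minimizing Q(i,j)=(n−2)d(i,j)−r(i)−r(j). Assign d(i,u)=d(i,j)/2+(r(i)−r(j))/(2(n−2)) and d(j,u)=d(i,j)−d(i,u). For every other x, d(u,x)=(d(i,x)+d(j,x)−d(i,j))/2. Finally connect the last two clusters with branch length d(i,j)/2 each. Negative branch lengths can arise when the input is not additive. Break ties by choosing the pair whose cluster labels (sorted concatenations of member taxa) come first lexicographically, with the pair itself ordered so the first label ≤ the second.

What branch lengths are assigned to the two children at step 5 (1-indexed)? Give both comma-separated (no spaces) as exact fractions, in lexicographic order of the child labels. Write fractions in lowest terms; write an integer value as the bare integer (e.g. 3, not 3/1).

step 1: merge (J,S) at d=6, Q=-185; branch lengths J→39/10, S→21/10; new cluster JS
  updated: d(D,JS)=22, d(F,JS)=15, d(H,JS)=49/2, d(JS,V)=14, d(JS,X)=11
step 2: merge (H,V) at d=11, Q=-265/2; branch lengths H→121/16, V→55/16; new cluster HV
  updated: d(D,HV)=17, d(F,HV)=31/2, d(HV,JS)=55/4, d(HV,X)=9
step 3: merge (F,X) at d=3, Q=-169/2; branch lengths F→25/12, X→11/12; new cluster FX
  updated: d(D,FX)=17, d(FX,HV)=43/4, d(FX,JS)=23/2
step 4: merge (D,HV) at d=17, Q=-127/2; branch lengths D→97/8, HV→39/8; new cluster DHV
  updated: d(DHV,FX)=43/8, d(DHV,JS)=75/8
step 5: merge (DHV,FX) at d=43/8, Q=-105/4; branch lengths DHV→13/8, FX→15/4; new cluster DFHVX
  updated: d(DFHVX,JS)=31/4
step 6: merge (DFHVX,JS) at d=31/4; branch lengths DFHVX→31/8, JS→31/8; new cluster DFHJSVX
final tree: (((D:97/8,(H:121/16,V:55/16):39/8):13/8,(F:25/12,X:11/12):15/4):31/8,(J:39/10,S:21/10):31/8)
total length: 401/8

13/8,15/4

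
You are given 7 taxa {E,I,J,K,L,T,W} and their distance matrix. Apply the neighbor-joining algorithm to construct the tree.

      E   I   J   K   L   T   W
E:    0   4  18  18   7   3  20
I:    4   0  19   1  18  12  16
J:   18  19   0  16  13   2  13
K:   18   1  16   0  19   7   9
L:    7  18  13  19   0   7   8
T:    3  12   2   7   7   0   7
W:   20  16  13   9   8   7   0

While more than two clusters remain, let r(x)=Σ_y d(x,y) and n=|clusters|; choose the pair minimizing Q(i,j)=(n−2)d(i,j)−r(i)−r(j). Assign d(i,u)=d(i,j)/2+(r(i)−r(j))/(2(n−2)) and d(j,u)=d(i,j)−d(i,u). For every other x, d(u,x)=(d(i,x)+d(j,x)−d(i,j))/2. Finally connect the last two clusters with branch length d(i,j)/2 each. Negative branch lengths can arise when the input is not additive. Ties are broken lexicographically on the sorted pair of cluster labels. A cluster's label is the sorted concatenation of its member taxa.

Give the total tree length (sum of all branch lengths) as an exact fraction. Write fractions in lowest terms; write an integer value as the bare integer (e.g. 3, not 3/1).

471/16

iteration 1: select I,K (d=1, Q=-135); attach at lengths (1/2, 1/2); label the merged cluster IK
  updated: d(E,IK)=21/2, d(IK,J)=17, d(IK,L)=18, d(IK,T)=9, d(IK,W)=12
iteration 2: select E,L (d=7, Q=-167/2); attach at lengths (67/16, 45/16); label the merged cluster EL
  updated: d(EL,IK)=43/4, d(EL,J)=12, d(EL,T)=3/2, d(EL,W)=21/2
iteration 3: select J,T (d=2, Q=-115/2); attach at lengths (61/12, -37/12); label the merged cluster JT
  updated: d(EL,JT)=23/4, d(IK,JT)=12, d(JT,W)=9
iteration 4: select EL,JT (d=23/4, Q=-169/4); attach at lengths (47/16, 45/16); label the merged cluster EJLT
  updated: d(EJLT,IK)=17/2, d(EJLT,W)=55/8
iteration 5: select EJLT,IK (d=17/2, Q=-219/8); attach at lengths (27/16, 109/16); label the merged cluster EIJKLT
  updated: d(EIJKLT,W)=83/16
iteration 6: select EIJKLT,W (d=83/16); attach at lengths (83/32, 83/32); label the merged cluster EIJKLTW
final tree: ((((E:67/16,L:45/16):47/16,(J:61/12,T:-37/12):45/16):27/16,(I:1/2,K:1/2):109/16):83/32,W:83/32)
total length: 471/16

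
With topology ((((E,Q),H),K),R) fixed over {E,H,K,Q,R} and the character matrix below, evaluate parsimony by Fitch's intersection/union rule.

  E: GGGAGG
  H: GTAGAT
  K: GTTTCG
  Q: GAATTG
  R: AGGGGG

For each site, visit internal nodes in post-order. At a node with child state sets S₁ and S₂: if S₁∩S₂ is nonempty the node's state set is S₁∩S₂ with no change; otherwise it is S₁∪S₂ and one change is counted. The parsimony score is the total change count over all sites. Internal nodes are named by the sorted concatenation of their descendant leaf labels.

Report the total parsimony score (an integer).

14

[col 0] EQ: children E:{G}, Q:{G} ∩→ {G}; cost 0
[col 0] EHQ: children EQ:{G}, H:{G} ∩→ {G}; cost 0
[col 0] EHKQ: children EHQ:{G}, K:{G} ∩→ {G}; cost 0
[col 0] EHKQR: children EHKQ:{G}, R:{A} ∪→ {A,G}; cost 1
[col 1] EQ: children E:{G}, Q:{A} ∪→ {A,G}; cost 1
[col 1] EHQ: children EQ:{A,G}, H:{T} ∪→ {A,G,T}; cost 1
[col 1] EHKQ: children EHQ:{A,G,T}, K:{T} ∩→ {T}; cost 0
[col 1] EHKQR: children EHKQ:{T}, R:{G} ∪→ {G,T}; cost 1
[col 2] EQ: children E:{G}, Q:{A} ∪→ {A,G}; cost 1
[col 2] EHQ: children EQ:{A,G}, H:{A} ∩→ {A}; cost 0
[col 2] EHKQ: children EHQ:{A}, K:{T} ∪→ {A,T}; cost 1
[col 2] EHKQR: children EHKQ:{A,T}, R:{G} ∪→ {A,G,T}; cost 1
[col 3] EQ: children E:{A}, Q:{T} ∪→ {A,T}; cost 1
[col 3] EHQ: children EQ:{A,T}, H:{G} ∪→ {A,G,T}; cost 1
[col 3] EHKQ: children EHQ:{A,G,T}, K:{T} ∩→ {T}; cost 0
[col 3] EHKQR: children EHKQ:{T}, R:{G} ∪→ {G,T}; cost 1
[col 4] EQ: children E:{G}, Q:{T} ∪→ {G,T}; cost 1
[col 4] EHQ: children EQ:{G,T}, H:{A} ∪→ {A,G,T}; cost 1
[col 4] EHKQ: children EHQ:{A,G,T}, K:{C} ∪→ {A,C,G,T}; cost 1
[col 4] EHKQR: children EHKQ:{A,C,G,T}, R:{G} ∩→ {G}; cost 0
[col 5] EQ: children E:{G}, Q:{G} ∩→ {G}; cost 0
[col 5] EHQ: children EQ:{G}, H:{T} ∪→ {G,T}; cost 1
[col 5] EHKQ: children EHQ:{G,T}, K:{G} ∩→ {G}; cost 0
[col 5] EHKQR: children EHKQ:{G}, R:{G} ∩→ {G}; cost 0
per-site changes: [1, 3, 3, 3, 3, 1]; total = 14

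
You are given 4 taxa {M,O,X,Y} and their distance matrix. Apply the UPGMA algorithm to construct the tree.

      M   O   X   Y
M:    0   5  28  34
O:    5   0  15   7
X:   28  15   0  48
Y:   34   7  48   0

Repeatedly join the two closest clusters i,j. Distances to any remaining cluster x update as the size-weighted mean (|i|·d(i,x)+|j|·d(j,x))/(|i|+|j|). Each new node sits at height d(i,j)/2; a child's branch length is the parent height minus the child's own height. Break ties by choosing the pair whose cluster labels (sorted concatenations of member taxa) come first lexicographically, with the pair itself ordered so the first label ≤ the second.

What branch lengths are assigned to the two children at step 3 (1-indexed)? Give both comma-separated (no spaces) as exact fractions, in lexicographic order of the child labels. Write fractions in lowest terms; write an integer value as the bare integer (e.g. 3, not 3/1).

step 1: merge (M,O) at d=5; branch lengths M→5/2, O→5/2; new cluster MO
  updated: d(MO,X)=43/2, d(MO,Y)=41/2
step 2: merge (MO,Y) at d=41/2; branch lengths MO→31/4, Y→41/4; new cluster MOY
  updated: d(MOY,X)=91/3
step 3: merge (MOY,X) at d=91/3; branch lengths MOY→59/12, X→91/6; new cluster MOXY
final tree: (((M:5/2,O:5/2):31/4,Y:41/4):59/12,X:91/6)
total length: 517/12

59/12,91/6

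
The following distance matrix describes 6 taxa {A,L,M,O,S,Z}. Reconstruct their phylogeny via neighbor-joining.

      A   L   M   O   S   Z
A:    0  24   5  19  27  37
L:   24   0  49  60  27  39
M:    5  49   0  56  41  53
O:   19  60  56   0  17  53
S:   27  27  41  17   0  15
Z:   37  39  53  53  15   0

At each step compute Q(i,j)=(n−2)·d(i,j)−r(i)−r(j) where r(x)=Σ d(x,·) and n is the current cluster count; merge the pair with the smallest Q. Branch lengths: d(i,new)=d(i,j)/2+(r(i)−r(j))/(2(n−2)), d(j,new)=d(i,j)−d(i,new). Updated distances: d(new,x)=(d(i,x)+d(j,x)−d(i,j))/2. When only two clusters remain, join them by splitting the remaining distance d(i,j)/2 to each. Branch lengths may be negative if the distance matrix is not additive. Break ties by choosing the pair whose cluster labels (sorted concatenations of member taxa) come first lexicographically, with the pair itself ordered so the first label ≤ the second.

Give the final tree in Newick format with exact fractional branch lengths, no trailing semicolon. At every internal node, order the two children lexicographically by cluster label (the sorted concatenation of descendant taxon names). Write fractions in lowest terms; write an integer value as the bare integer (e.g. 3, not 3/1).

((((A:-9,M:14):245/16,L:299/16):89/16,(O:251/12,S:-47/12):117/16):291/32,Z:291/32)

1. join A+M (d=5, Q=-296) ⇒ AM; edges |A|=-9, |M|=14
  updated: d(AM,L)=34, d(AM,O)=35, d(AM,S)=63/2, d(AM,Z)=85/2
2. join O+S (d=17, Q=-409/2) ⇒ OS; edges |O|=251/12, |S|=-47/12
  updated: d(AM,OS)=99/4, d(L,OS)=35, d(OS,Z)=51/2
3. join AM+L (d=34, Q=-565/4) ⇒ ALM; edges |AM|=245/16, |L|=299/16
  updated: d(ALM,OS)=103/8, d(ALM,Z)=95/4
4. join ALM+OS (d=103/8, Q=-497/8) ⇒ ALMOS; edges |ALM|=89/16, |OS|=117/16
  updated: d(ALMOS,Z)=291/16
5. join ALMOS+Z (d=291/16) ⇒ ALMOSZ; edges |ALMOS|=291/32, |Z|=291/32
final tree: ((((A:-9,M:14):245/16,L:299/16):89/16,(O:251/12,S:-47/12):117/16):291/32,Z:291/32)
total length: 1393/16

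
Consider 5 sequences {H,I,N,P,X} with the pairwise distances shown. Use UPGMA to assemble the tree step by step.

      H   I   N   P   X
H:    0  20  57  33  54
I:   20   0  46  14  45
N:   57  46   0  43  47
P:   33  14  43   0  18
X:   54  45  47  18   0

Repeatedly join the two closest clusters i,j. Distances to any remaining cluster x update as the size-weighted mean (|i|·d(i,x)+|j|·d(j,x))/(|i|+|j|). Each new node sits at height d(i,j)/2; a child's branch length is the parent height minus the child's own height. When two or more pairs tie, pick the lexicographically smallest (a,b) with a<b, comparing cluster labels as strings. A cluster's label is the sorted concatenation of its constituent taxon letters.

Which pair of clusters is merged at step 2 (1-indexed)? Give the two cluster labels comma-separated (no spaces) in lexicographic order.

H,IP

iteration 1: select I,P (d=14); attach at lengths (7, 7); label the merged cluster IP
  updated: d(H,IP)=53/2, d(IP,N)=89/2, d(IP,X)=63/2
iteration 2: select H,IP (d=53/2); attach at lengths (53/4, 25/4); label the merged cluster HIP
  updated: d(HIP,N)=146/3, d(HIP,X)=39
iteration 3: select HIP,X (d=39); attach at lengths (25/4, 39/2); label the merged cluster HIPX
  updated: d(HIPX,N)=193/4
iteration 4: select HIPX,N (d=193/4); attach at lengths (37/8, 193/8); label the merged cluster HINPX
final tree: (((H:53/4,(I:7,P:7):25/4):25/4,X:39/2):37/8,N:193/8)
total length: 88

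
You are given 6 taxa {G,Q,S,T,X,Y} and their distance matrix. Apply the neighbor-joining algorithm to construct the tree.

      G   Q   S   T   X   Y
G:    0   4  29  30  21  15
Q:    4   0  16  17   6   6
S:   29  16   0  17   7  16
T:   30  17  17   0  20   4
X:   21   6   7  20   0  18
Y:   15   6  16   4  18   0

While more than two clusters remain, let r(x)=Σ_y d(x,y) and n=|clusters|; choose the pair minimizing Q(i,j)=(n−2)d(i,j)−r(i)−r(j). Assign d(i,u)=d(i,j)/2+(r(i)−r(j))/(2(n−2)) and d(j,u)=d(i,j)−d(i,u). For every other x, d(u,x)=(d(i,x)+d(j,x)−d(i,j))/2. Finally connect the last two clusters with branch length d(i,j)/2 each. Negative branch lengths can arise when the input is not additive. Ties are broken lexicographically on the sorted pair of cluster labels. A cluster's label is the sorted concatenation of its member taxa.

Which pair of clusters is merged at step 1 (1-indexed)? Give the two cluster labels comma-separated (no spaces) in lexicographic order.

step 1: merge (G,Q) at d=4, Q=-132; branch lengths G→33/4, Q→-17/4; new cluster GQ
  updated: d(GQ,S)=41/2, d(GQ,T)=43/2, d(GQ,X)=23/2, d(GQ,Y)=17/2
step 2: merge (T,Y) at d=4, Q=-97; branch lengths T→14/3, Y→-2/3; new cluster TY
  updated: d(GQ,TY)=13, d(S,TY)=29/2, d(TY,X)=17
step 3: merge (GQ,TY) at d=13, Q=-127/2; branch lengths GQ→53/8, TY→51/8; new cluster GQTY
  updated: d(GQTY,S)=11, d(GQTY,X)=31/4
step 4: merge (GQTY,S) at d=11, Q=-103/4; branch lengths GQTY→47/8, S→41/8; new cluster GQSTY
  updated: d(GQSTY,X)=15/8
step 5: merge (GQSTY,X) at d=15/8; branch lengths GQSTY→15/16, X→15/16; new cluster GQSTXY
final tree: ((((G:33/4,Q:-17/4):53/8,(T:14/3,Y:-2/3):51/8):47/8,S:41/8):15/16,X:15/16)
total length: 271/8

G,Q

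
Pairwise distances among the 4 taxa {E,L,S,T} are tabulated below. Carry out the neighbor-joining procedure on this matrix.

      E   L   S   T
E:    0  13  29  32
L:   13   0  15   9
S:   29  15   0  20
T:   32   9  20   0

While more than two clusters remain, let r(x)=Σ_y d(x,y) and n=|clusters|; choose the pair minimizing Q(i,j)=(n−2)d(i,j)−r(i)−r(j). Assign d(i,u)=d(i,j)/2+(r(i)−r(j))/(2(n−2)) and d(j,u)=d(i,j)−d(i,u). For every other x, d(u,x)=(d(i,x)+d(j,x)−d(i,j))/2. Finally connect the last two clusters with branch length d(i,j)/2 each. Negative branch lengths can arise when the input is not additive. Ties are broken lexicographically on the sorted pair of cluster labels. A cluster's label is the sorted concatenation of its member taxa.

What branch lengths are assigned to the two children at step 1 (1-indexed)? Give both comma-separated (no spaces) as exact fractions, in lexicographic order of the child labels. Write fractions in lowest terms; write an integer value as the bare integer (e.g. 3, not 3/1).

step 1: merge (E,L) at d=13, Q=-85; branch lengths E→63/4, L→-11/4; new cluster EL
  updated: d(EL,S)=31/2, d(EL,T)=14
step 2: merge (EL,S) at d=31/2, Q=-99/2; branch lengths EL→19/4, S→43/4; new cluster ELS
  updated: d(ELS,T)=37/4
step 3: merge (ELS,T) at d=37/4; branch lengths ELS→37/8, T→37/8; new cluster ELST
final tree: (((E:63/4,L:-11/4):19/4,S:43/4):37/8,T:37/8)
total length: 151/4

63/4,-11/4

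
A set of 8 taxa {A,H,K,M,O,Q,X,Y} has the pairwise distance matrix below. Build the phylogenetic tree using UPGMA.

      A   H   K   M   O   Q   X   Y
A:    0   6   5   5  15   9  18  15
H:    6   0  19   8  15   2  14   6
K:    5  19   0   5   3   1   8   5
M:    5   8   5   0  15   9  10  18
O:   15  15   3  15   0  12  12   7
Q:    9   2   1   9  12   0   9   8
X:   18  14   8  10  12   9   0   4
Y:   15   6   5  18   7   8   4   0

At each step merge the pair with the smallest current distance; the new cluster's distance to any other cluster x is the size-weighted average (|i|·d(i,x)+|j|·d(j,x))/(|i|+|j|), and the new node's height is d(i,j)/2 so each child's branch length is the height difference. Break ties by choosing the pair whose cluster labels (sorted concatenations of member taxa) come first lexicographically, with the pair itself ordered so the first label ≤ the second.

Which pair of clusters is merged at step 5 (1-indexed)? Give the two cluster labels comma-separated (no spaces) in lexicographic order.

1. join K+Q (d=1) ⇒ KQ; edges |K|=1/2, |Q|=1/2
  updated: d(A,KQ)=7, d(H,KQ)=21/2, d(KQ,M)=7, d(KQ,O)=15/2, d(KQ,X)=17/2, d(KQ,Y)=13/2
2. join X+Y (d=4) ⇒ XY; edges |X|=2, |Y|=2
  updated: d(A,XY)=33/2, d(H,XY)=10, d(KQ,XY)=15/2, d(M,XY)=14, d(O,XY)=19/2
3. join A+M (d=5) ⇒ AM; edges |A|=5/2, |M|=5/2
  updated: d(AM,H)=7, d(AM,KQ)=7, d(AM,O)=15, d(AM,XY)=61/4
4. join AM+H (d=7) ⇒ AHM; edges |AM|=1, |H|=7/2
  updated: d(AHM,KQ)=49/6, d(AHM,O)=15, d(AHM,XY)=27/2
5. join KQ+O (d=15/2) ⇒ KOQ; edges |KQ|=13/4, |O|=15/4
  updated: d(AHM,KOQ)=94/9, d(KOQ,XY)=49/6
6. join KOQ+XY (d=49/6) ⇒ KOQXY; edges |KOQ|=1/3, |XY|=25/12
  updated: d(AHM,KOQXY)=35/3
7. join AHM+KOQXY (d=35/3) ⇒ AHKMOQXY; edges |AHM|=7/3, |KOQXY|=7/4
final tree: (((A:5/2,M:5/2):1,H:7/2):7/3,(((K:1/2,Q:1/2):13/4,O:15/4):1/3,(X:2,Y:2):25/12):7/4)
total length: 28

KQ,O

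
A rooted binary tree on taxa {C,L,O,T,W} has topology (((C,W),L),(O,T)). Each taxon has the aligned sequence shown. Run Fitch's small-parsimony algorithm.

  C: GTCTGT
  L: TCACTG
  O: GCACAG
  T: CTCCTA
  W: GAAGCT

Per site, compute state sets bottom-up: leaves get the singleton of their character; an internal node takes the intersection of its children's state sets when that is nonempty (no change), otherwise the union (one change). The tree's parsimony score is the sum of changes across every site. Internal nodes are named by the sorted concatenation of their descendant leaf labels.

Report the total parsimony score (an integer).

14

site 0, node CW: C={G} ∩ W={G} → {G} (+0)
site 0, node CLW: CW={G} ∪ L={T} → {G,T} (+1)
site 0, node OT: O={G} ∪ T={C} → {C,G} (+1)
site 0, node CLOTW: CLW={G,T} ∩ OT={C,G} → {G} (+0)
site 1, node CW: C={T} ∪ W={A} → {A,T} (+1)
site 1, node CLW: CW={A,T} ∪ L={C} → {A,C,T} (+1)
site 1, node OT: O={C} ∪ T={T} → {C,T} (+1)
site 1, node CLOTW: CLW={A,C,T} ∩ OT={C,T} → {C,T} (+0)
site 2, node CW: C={C} ∪ W={A} → {A,C} (+1)
site 2, node CLW: CW={A,C} ∩ L={A} → {A} (+0)
site 2, node OT: O={A} ∪ T={C} → {A,C} (+1)
site 2, node CLOTW: CLW={A} ∩ OT={A,C} → {A} (+0)
site 3, node CW: C={T} ∪ W={G} → {G,T} (+1)
site 3, node CLW: CW={G,T} ∪ L={C} → {C,G,T} (+1)
site 3, node OT: O={C} ∩ T={C} → {C} (+0)
site 3, node CLOTW: CLW={C,G,T} ∩ OT={C} → {C} (+0)
site 4, node CW: C={G} ∪ W={C} → {C,G} (+1)
site 4, node CLW: CW={C,G} ∪ L={T} → {C,G,T} (+1)
site 4, node OT: O={A} ∪ T={T} → {A,T} (+1)
site 4, node CLOTW: CLW={C,G,T} ∩ OT={A,T} → {T} (+0)
site 5, node CW: C={T} ∩ W={T} → {T} (+0)
site 5, node CLW: CW={T} ∪ L={G} → {G,T} (+1)
site 5, node OT: O={G} ∪ T={A} → {A,G} (+1)
site 5, node CLOTW: CLW={G,T} ∩ OT={A,G} → {G} (+0)
per-site changes: [2, 3, 2, 2, 3, 2]; total = 14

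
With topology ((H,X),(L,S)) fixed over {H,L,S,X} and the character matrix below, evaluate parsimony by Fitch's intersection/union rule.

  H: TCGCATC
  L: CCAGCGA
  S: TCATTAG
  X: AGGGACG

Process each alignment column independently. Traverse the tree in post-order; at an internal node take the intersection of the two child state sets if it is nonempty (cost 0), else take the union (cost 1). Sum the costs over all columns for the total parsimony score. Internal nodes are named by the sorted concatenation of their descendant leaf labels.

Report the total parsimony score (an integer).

[col 0] HX: children H:{T}, X:{A} ∪→ {A,T}; cost 1
[col 0] LS: children L:{C}, S:{T} ∪→ {C,T}; cost 1
[col 0] HLSX: children HX:{A,T}, LS:{C,T} ∩→ {T}; cost 0
[col 1] HX: children H:{C}, X:{G} ∪→ {C,G}; cost 1
[col 1] LS: children L:{C}, S:{C} ∩→ {C}; cost 0
[col 1] HLSX: children HX:{C,G}, LS:{C} ∩→ {C}; cost 0
[col 2] HX: children H:{G}, X:{G} ∩→ {G}; cost 0
[col 2] LS: children L:{A}, S:{A} ∩→ {A}; cost 0
[col 2] HLSX: children HX:{G}, LS:{A} ∪→ {A,G}; cost 1
[col 3] HX: children H:{C}, X:{G} ∪→ {C,G}; cost 1
[col 3] LS: children L:{G}, S:{T} ∪→ {G,T}; cost 1
[col 3] HLSX: children HX:{C,G}, LS:{G,T} ∩→ {G}; cost 0
[col 4] HX: children H:{A}, X:{A} ∩→ {A}; cost 0
[col 4] LS: children L:{C}, S:{T} ∪→ {C,T}; cost 1
[col 4] HLSX: children HX:{A}, LS:{C,T} ∪→ {A,C,T}; cost 1
[col 5] HX: children H:{T}, X:{C} ∪→ {C,T}; cost 1
[col 5] LS: children L:{G}, S:{A} ∪→ {A,G}; cost 1
[col 5] HLSX: children HX:{C,T}, LS:{A,G} ∪→ {A,C,G,T}; cost 1
[col 6] HX: children H:{C}, X:{G} ∪→ {C,G}; cost 1
[col 6] LS: children L:{A}, S:{G} ∪→ {A,G}; cost 1
[col 6] HLSX: children HX:{C,G}, LS:{A,G} ∩→ {G}; cost 0
per-site changes: [2, 1, 1, 2, 2, 3, 2]; total = 13

13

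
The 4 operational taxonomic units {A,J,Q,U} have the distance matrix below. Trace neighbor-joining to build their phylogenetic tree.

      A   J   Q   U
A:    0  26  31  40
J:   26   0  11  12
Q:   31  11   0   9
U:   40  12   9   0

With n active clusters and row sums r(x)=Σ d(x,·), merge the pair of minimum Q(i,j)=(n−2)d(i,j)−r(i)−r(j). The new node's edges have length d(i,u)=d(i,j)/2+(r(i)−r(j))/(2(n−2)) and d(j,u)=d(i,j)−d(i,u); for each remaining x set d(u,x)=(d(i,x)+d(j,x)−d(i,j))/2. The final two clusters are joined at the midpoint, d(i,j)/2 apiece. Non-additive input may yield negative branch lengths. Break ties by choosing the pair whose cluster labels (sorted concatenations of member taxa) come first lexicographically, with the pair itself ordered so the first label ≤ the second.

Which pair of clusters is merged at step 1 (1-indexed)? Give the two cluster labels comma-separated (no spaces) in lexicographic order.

A,J

1. join A+J (d=26, Q=-94) ⇒ AJ; edges |A|=25, |J|=1
  updated: d(AJ,Q)=8, d(AJ,U)=13
2. join AJ+Q (d=8, Q=-30) ⇒ AJQ; edges |AJ|=6, |Q|=2
  updated: d(AJQ,U)=7
3. join AJQ+U (d=7) ⇒ AJQU; edges |AJQ|=7/2, |U|=7/2
final tree: (((A:25,J:1):6,Q:2):7/2,U:7/2)
total length: 41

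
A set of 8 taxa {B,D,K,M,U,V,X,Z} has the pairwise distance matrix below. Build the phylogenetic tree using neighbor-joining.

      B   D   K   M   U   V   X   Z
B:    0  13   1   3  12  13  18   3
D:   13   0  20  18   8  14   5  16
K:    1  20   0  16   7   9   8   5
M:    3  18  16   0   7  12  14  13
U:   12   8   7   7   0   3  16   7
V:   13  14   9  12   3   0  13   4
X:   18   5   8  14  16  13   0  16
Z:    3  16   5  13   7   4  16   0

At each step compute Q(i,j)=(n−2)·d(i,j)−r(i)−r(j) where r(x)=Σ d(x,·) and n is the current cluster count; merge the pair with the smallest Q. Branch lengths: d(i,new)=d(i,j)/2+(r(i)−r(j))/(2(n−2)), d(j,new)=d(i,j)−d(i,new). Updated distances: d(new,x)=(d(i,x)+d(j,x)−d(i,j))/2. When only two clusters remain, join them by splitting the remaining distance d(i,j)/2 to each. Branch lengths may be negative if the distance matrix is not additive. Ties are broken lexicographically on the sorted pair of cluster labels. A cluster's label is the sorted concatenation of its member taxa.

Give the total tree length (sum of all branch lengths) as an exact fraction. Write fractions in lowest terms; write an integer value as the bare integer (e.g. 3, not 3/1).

245/8

iteration 1: select D,X (d=5, Q=-154); attach at lengths (17/6, 13/6); label the merged cluster DX
  updated: d(B,DX)=13, d(DX,K)=23/2, d(DX,M)=27/2, d(DX,U)=19/2, d(DX,V)=11, d(DX,Z)=27/2
iteration 2: select B,M (d=3, Q=-189/2); attach at lengths (-9/20, 69/20); label the merged cluster BM
  updated: d(BM,DX)=47/4, d(BM,K)=7, d(BM,U)=8, d(BM,V)=11, d(BM,Z)=13/2
iteration 3: select U,V (d=3, Q=-121/2); attach at lengths (17/16, 31/16); label the merged cluster UV
  updated: d(BM,UV)=8, d(DX,UV)=35/4, d(K,UV)=13/2, d(UV,Z)=4
iteration 4: select DX,UV (d=35/4, Q=-93/2); attach at lengths (89/12, 4/3); label the merged cluster DUVX
  updated: d(BM,DUVX)=11/2, d(DUVX,K)=37/8, d(DUVX,Z)=35/8
iteration 5: select BM,DUVX (d=11/2, Q=-45/2); attach at lengths (31/8, 13/8); label the merged cluster BDMUVX
  updated: d(BDMUVX,K)=49/16, d(BDMUVX,Z)=43/16
iteration 6: select BDMUVX,K (d=49/16, Q=-43/4); attach at lengths (3/8, 43/16); label the merged cluster BDKMUVX
  updated: d(BDKMUVX,Z)=37/16
iteration 7: select BDKMUVX,Z (d=37/16); attach at lengths (37/32, 37/32); label the merged cluster BDKMUVXZ
final tree: ((((B:-9/20,M:69/20):31/8,((D:17/6,X:13/6):89/12,(U:17/16,V:31/16):4/3):13/8):3/8,K:43/16):37/32,Z:37/32)
total length: 245/8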